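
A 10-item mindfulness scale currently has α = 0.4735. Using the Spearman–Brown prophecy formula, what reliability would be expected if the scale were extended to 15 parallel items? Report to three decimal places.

predicted reliability = 0.574

Length factor m = 15/10 = 1.5000
α' = m·α / (1 + (m−1)·α)
   = 15/10 × 0.4735 / (1 + (15/10 − 1) × 0.4735)
   = 0.7102 / 1.2368 = 0.574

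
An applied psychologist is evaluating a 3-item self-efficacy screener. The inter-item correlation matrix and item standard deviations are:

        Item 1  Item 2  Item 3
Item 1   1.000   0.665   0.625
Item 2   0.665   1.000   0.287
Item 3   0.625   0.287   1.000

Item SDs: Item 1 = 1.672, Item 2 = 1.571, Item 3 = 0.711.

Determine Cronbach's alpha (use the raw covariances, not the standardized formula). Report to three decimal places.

Σσ²ᵢ = 1.672² + 1.571² + 0.711² = 5.7691
Covariances σ_ij = r_ij · s_i · s_j:
  σ(Item 1,Item 2) = 0.665 × 1.672 × 1.571 = 1.7468
  σ(Item 1,Item 3) = 0.625 × 1.672 × 0.711 = 0.7430
  σ(Item 2,Item 3) = 0.287 × 1.571 × 0.711 = 0.3206
σ²_T = Σσ²ᵢ + 2·Σσ_ij = 5.7691 + 2 × 2.8104 = 11.3899
α = (3/2)·(1 − 5.7691/11.3899) = 0.740

Cronbach's alpha = 0.740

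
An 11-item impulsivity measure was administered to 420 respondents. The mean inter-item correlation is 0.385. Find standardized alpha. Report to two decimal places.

Standardized α = k·r̄ / (1 + (k−1)·r̄) = 11 × 0.385 / (1 + 10 × 0.385)
  = 4.2350 / 4.8500 = 0.87

α = 0.87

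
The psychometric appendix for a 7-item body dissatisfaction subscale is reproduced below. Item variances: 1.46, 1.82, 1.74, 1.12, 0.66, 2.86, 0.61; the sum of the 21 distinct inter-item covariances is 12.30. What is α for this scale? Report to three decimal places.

ΣVar(i) = 1.46 + 1.82 + 1.74 + 1.12 + 0.66 + 2.86 + 0.61 = 10.27
Sum of distinct covariances = 12.30
total variance = ΣVar(i) + 2·Σcov = 10.27 + 2 × 12.30 = 34.87
α = (7/6)·(1 − 10.27/34.87) = 0.823

α = 0.823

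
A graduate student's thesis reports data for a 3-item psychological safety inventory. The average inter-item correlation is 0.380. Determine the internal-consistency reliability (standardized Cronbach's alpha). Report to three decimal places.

standardized Cronbach's alpha = 0.648

Standardized α = k·r̄ / (1 + (k−1)·r̄) = 3 × 0.380 / (1 + 2 × 0.380)
  = 1.1400 / 1.7600 = 0.648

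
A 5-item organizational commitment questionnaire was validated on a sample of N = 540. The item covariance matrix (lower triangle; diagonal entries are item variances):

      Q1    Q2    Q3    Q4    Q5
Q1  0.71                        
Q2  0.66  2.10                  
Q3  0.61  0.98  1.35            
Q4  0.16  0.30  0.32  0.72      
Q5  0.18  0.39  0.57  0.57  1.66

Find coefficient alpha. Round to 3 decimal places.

α = 0.740

ΣVar(i) = 0.71 + 2.10 + 1.35 + 0.72 + 1.66 = 6.54
Σ_{i<j} σ_ij = 4.74
Var(T) = 6.54 + 2 × 4.74 = 16.02
α = (k/(k−1))·(1 − ΣVar(i)/Var(T)) = (5/4)·(1 − 6.54/16.02) = 0.740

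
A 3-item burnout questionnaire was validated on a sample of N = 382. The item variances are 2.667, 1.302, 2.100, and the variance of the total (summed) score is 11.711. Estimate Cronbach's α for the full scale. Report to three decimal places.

ΣVar(i) = 2.667 + 1.302 + 2.100 = 6.069
α = (k/(k−1))·(1 − ΣVar(i)/σ²_total) = (3/2)·(1 − 6.069/11.711) = 0.723

α = 0.723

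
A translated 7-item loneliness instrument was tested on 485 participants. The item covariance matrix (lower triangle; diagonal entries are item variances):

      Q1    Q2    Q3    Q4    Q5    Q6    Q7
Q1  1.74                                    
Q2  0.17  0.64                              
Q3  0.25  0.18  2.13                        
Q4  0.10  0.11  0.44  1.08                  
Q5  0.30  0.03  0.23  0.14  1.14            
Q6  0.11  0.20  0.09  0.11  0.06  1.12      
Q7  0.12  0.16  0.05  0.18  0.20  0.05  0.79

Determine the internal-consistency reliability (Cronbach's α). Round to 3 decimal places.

sum of item variances = 1.74 + 0.64 + 2.13 + 1.08 + 1.14 + 1.12 + 0.79 = 8.64
Sum of off-diagonal covariances = 3.28
σ²_T = 8.64 + 2 × 3.28 = 15.20
α = (k/(k−1))·(1 − sum of item variances/σ²_T) = (7/6)·(1 − 8.64/15.20) = 0.504

α = 0.504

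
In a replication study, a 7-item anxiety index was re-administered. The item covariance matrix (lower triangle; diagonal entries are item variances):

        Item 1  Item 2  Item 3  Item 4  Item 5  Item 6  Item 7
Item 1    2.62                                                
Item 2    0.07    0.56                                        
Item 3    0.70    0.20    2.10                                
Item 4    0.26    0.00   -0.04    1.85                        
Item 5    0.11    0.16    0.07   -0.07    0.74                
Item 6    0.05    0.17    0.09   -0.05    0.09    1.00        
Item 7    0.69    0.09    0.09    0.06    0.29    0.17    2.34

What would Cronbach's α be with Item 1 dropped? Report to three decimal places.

Remaining items: Item 2, Item 3, Item 4, Item 5, Item 6, Item 7 (k = 6).
Σσᵢ² = 0.56 + 2.10 + 1.85 + 0.74 + 1.00 + 2.34 = 8.59
σ²_total = 8.59 + 2 × 1.32 = 11.23
α (item deleted) = (6/5)·(1 − 8.59/11.23) = 0.282

α = 0.282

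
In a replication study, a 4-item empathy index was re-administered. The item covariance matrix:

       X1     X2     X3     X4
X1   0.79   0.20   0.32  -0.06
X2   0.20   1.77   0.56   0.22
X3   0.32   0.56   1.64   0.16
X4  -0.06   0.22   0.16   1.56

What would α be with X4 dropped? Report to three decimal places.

Remaining items: X1, X2, X3 (k = 3).
Σσᵢ² = 0.79 + 1.77 + 1.64 = 4.20
σ²_T = 4.20 + 2 × 1.08 = 6.36
α (item deleted) = (3/2)·(1 − 4.20/6.36) = 0.509

α = 0.509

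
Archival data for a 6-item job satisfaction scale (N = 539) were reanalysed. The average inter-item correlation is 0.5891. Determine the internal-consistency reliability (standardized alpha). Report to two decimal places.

Standardized α = k·r̄ / (1 + (k−1)·r̄) = 6 × 0.5891 / (1 + 5 × 0.5891)
  = 3.5346 / 3.9455 = 0.90

α = 0.90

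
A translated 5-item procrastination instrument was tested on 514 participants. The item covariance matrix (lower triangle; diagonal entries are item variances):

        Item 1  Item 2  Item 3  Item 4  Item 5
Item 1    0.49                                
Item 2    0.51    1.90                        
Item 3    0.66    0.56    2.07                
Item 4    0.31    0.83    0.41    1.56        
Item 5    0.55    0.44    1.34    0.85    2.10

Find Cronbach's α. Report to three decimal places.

α = 0.768

Σσ²ᵢ = 0.49 + 1.90 + 2.07 + 1.56 + 2.10 = 8.12
Σ_{i<j} σ_ij = 6.46
Var(T) = 8.12 + 2 × 6.46 = 21.04
α = (k/(k−1))·(1 − Σσ²ᵢ/Var(T)) = (5/4)·(1 − 8.12/21.04) = 0.768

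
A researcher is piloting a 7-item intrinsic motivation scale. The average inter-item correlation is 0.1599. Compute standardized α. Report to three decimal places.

Standardized α = k·r̄ / (1 + (k−1)·r̄) = 7 × 0.1599 / (1 + 6 × 0.1599)
  = 1.1193 / 1.9594 = 0.571

standardized α = 0.571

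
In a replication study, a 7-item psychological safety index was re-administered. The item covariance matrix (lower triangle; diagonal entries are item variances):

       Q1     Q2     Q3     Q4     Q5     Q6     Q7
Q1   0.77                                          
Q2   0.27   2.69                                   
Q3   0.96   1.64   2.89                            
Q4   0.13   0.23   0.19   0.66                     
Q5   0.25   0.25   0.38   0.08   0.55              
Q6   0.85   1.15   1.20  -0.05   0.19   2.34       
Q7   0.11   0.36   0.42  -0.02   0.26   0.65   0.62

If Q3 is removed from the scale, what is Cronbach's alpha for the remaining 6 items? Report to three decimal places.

Remaining items: Q1, Q2, Q4, Q5, Q6, Q7 (k = 6).
ΣVar(i) = 0.77 + 2.69 + 0.66 + 0.55 + 2.34 + 0.62 = 7.63
σ²_total = 7.63 + 2 × 4.71 = 17.05
α (item deleted) = (6/5)·(1 − 7.63/17.05) = 0.663

Cronbach's alpha = 0.663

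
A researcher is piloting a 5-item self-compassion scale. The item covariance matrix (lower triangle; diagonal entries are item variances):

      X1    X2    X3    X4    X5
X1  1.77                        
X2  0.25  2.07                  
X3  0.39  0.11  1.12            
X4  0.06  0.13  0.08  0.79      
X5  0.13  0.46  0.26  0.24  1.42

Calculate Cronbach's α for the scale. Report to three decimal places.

sum of item variances = 1.77 + 2.07 + 1.12 + 0.79 + 1.42 = 7.17
Sum of the distinct covariances = 2.11
Var(T) = 7.17 + 2 × 2.11 = 11.39
α = (k/(k−1))·(1 − sum of item variances/Var(T)) = (5/4)·(1 − 7.17/11.39) = 0.463

Cronbach's α = 0.463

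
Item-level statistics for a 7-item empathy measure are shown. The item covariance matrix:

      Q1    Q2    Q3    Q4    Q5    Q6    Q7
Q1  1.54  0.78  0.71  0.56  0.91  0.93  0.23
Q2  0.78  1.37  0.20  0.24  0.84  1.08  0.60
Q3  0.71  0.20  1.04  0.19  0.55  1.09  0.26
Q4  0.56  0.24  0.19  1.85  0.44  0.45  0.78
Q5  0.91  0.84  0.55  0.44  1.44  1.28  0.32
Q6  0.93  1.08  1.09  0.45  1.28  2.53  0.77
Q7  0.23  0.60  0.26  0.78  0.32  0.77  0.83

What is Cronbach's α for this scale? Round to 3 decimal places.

Σσ²ᵢ = 1.54 + 1.37 + 1.04 + 1.85 + 1.44 + 2.53 + 0.83 = 10.60
Sum of off-diagonal covariances = 13.21
σ²_total = 10.60 + 2 × 13.21 = 37.02
α = (k/(k−1))·(1 − Σσ²ᵢ/σ²_total) = (7/6)·(1 − 10.60/37.02) = 0.833

α = 0.833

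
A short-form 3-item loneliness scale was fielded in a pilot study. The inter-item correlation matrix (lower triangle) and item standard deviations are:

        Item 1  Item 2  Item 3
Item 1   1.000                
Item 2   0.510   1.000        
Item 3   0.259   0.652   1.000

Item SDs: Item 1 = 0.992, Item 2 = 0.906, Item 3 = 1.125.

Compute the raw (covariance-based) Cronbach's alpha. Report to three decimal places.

Cronbach's alpha = 0.719

Σσ²ᵢ = 0.992² + 0.906² + 1.125² = 3.0705
Covariances σ_ij = r_ij · s_i · s_j:
  σ(Item 1,Item 2) = 0.510 × 0.992 × 0.906 = 0.4584
  σ(Item 1,Item 3) = 0.259 × 0.992 × 1.125 = 0.2890
  σ(Item 2,Item 3) = 0.652 × 0.906 × 1.125 = 0.6646
σ²_T = Σσ²ᵢ + 2·Σσ_ij = 3.0705 + 2 × 1.4120 = 5.8945
α = (3/2)·(1 − 3.0705/5.8945) = 0.719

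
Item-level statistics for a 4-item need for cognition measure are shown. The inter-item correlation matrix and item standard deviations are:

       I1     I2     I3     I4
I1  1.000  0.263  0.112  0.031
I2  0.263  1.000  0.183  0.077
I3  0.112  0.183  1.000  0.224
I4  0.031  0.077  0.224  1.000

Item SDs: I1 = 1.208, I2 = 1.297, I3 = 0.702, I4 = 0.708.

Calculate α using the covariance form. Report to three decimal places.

α = 0.399

Σσ²ᵢ = 1.208² + 1.297² + 0.702² + 0.708² = 4.1355
Covariances σ_ij = r_ij · s_i · s_j:
  σ(I1,I2) = 0.263 × 1.208 × 1.297 = 0.4121
  σ(I1,I3) = 0.112 × 1.208 × 0.702 = 0.0950
  σ(I1,I4) = 0.031 × 1.208 × 0.708 = 0.0265
  σ(I2,I3) = 0.183 × 1.297 × 0.702 = 0.1666
  σ(I2,I4) = 0.077 × 1.297 × 0.708 = 0.0707
  σ(I3,I4) = 0.224 × 0.702 × 0.708 = 0.1113
σ²_T = Σσ²ᵢ + 2·Σσ_ij = 4.1355 + 2 × 0.8822 = 5.8999
α = (4/3)·(1 − 4.1355/5.8999) = 0.399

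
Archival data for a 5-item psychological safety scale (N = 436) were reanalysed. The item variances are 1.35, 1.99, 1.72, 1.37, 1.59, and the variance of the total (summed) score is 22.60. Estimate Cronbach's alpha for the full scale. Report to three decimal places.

α = 0.806

Σσᵢ² = 1.35 + 1.99 + 1.72 + 1.37 + 1.59 = 8.02
α = (k/(k−1))·(1 − Σσᵢ²/σ²_total) = (5/4)·(1 − 8.02/22.60) = 0.806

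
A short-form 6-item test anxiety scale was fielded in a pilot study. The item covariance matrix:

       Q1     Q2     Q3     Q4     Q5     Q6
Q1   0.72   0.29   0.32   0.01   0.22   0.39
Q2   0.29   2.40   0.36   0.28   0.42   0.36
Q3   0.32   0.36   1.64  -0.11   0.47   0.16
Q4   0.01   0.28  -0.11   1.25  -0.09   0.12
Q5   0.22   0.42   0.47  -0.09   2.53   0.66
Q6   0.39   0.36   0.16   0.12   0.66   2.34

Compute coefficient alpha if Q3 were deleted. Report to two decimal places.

Remaining items: Q1, Q2, Q4, Q5, Q6 (k = 5).
sum of item variances = 0.72 + 2.40 + 1.25 + 2.53 + 2.34 = 9.24
total variance = 9.24 + 2 × 2.66 = 14.56
α (item deleted) = (5/4)·(1 − 9.24/14.56) = 0.46

coefficient alpha = 0.46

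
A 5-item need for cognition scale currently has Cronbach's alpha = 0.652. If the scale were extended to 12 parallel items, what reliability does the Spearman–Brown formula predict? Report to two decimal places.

Length factor m = 12/5 = 2.4000
α' = m·α / (1 + (m−1)·α)
   = 12/5 × 0.652 / (1 + (12/5 − 1) × 0.652)
   = 1.5648 / 1.9128 = 0.82

predicted reliability = 0.82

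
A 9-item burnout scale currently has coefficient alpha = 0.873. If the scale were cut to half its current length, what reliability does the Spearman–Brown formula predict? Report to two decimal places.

Length factor m = 1/2
α' = m·α / (1 − (1−m)·α)
   = 1/2 × 0.873 / (1 − (1 − 1/2) × 0.873)
   = 0.4365 / 0.5635 = 0.77

predicted reliability = 0.77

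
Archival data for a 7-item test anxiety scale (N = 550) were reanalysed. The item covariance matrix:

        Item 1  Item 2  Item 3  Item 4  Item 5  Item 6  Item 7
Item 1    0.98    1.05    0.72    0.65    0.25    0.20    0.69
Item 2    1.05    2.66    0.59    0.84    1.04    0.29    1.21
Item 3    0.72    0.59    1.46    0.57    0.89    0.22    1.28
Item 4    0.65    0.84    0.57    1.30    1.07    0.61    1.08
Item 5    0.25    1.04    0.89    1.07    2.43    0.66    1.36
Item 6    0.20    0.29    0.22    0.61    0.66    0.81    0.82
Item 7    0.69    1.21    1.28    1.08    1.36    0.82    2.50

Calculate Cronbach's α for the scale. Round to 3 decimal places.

sum of item variances = 0.98 + 2.66 + 1.46 + 1.30 + 2.43 + 0.81 + 2.50 = 12.14
Σ_{i<j} σ_ij = 16.09
σ²_T = 12.14 + 2 × 16.09 = 44.32
α = (k/(k−1))·(1 − sum of item variances/σ²_T) = (7/6)·(1 − 12.14/44.32) = 0.847

α = 0.847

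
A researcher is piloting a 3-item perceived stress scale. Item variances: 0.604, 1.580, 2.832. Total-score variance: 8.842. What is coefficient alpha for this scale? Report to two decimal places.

Σσᵢ² = 0.604 + 1.580 + 2.832 = 5.016
α = (k/(k−1))·(1 − Σσᵢ²/total variance) = (3/2)·(1 − 5.016/8.842) = 0.65

α = 0.65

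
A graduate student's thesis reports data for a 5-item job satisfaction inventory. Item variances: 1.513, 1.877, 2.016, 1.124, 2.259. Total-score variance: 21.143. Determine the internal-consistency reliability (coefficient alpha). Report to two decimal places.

Σσᵢ² = 1.513 + 1.877 + 2.016 + 1.124 + 2.259 = 8.789
α = (k/(k−1))·(1 − Σσᵢ²/σ²_total) = (5/4)·(1 − 8.789/21.143) = 0.73

α = 0.73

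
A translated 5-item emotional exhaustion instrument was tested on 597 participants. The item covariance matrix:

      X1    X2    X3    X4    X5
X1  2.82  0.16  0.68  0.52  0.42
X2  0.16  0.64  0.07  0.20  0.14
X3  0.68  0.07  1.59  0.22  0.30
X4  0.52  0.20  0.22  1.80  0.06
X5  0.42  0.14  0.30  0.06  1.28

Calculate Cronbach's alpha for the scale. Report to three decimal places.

α = 0.507

Σσᵢ² = 2.82 + 0.64 + 1.59 + 1.80 + 1.28 = 8.13
Sum of the distinct covariances = 2.77
Var(T) = 8.13 + 2 × 2.77 = 13.67
α = (k/(k−1))·(1 − Σσᵢ²/Var(T)) = (5/4)·(1 − 8.13/13.67) = 0.507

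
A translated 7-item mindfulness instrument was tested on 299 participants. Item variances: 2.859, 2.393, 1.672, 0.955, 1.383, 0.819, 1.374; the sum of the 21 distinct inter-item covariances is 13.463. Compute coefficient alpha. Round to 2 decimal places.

coefficient alpha = 0.82

Σσᵢ² = 2.859 + 2.393 + 1.672 + 0.955 + 1.383 + 0.819 + 1.374 = 11.455
Sum of distinct covariances = 13.463
σ²_T = Σσᵢ² + 2·Σcov = 11.455 + 2 × 13.463 = 38.381
α = (7/6)·(1 − 11.455/38.381) = 0.82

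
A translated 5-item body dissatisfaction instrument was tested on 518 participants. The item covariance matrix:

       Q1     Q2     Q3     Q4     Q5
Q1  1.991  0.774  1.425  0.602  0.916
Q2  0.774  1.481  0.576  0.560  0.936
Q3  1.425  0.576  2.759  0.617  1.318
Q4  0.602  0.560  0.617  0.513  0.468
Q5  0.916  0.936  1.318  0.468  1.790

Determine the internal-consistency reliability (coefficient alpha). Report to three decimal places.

coefficient alpha = 0.822

Σσ²ᵢ = 1.991 + 1.481 + 2.759 + 0.513 + 1.790 = 8.534
Sum of off-diagonal covariances = 8.192
σ²_total = 8.534 + 2 × 8.192 = 24.918
α = (k/(k−1))·(1 − Σσ²ᵢ/σ²_total) = (5/4)·(1 − 8.534/24.918) = 0.822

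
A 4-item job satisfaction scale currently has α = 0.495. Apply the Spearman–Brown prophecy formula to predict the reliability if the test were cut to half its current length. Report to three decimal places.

Length factor m = 1/2
α' = m·α / (1 − (1−m)·α)
   = 1/2 × 0.495 / (1 − (1 − 1/2) × 0.495)
   = 0.2475 / 0.7525 = 0.329

predicted reliability = 0.329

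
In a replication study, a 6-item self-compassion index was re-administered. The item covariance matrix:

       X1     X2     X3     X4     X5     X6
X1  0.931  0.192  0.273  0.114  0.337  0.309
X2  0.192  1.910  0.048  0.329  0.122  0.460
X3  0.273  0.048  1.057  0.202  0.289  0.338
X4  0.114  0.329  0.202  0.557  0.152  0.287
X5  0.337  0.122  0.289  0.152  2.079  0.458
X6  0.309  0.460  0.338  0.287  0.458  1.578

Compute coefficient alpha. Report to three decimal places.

α = 0.589

Σσᵢ² = 0.931 + 1.910 + 1.057 + 0.557 + 2.079 + 1.578 = 8.112
Sum of off-diagonal covariances = 3.910
Var(T) = 8.112 + 2 × 3.910 = 15.932
α = (k/(k−1))·(1 − Σσᵢ²/Var(T)) = (6/5)·(1 − 8.112/15.932) = 0.589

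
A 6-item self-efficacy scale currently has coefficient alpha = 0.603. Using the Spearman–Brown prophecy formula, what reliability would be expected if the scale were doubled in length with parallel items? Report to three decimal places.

Length factor m = 2
α' = m·α / (1 + (m−1)·α)
   = 2 × 0.603 / (1 + (2 − 1) × 0.603)
   = 1.2060 / 1.6030 = 0.752

predicted reliability = 0.752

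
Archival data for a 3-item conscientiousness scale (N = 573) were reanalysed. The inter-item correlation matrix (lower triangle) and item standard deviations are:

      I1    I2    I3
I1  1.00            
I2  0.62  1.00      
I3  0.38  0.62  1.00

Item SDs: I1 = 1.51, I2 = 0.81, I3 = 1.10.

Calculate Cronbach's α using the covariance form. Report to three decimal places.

α = 0.725

Σσ²ᵢ = 1.51² + 0.81² + 1.10² = 4.1462
Covariances σ_ij = r_ij · s_i · s_j:
  σ(I1,I2) = 0.62 × 1.51 × 0.81 = 0.7583
  σ(I1,I3) = 0.38 × 1.51 × 1.10 = 0.6312
  σ(I2,I3) = 0.62 × 0.81 × 1.10 = 0.5524
σ²_T = Σσ²ᵢ + 2·Σσ_ij = 4.1462 + 2 × 1.9419 = 8.0300
α = (3/2)·(1 − 4.1462/8.0300) = 0.725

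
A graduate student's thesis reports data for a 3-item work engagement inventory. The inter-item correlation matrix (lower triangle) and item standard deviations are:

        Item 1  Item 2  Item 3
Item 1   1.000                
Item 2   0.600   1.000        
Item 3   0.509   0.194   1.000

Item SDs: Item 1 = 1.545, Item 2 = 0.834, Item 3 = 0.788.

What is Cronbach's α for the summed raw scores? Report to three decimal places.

Σσ²ᵢ = 1.545² + 0.834² + 0.788² = 3.7035
Covariances σ_ij = r_ij · s_i · s_j:
  σ(Item 1,Item 2) = 0.600 × 1.545 × 0.834 = 0.7731
  σ(Item 1,Item 3) = 0.509 × 1.545 × 0.788 = 0.6197
  σ(Item 2,Item 3) = 0.194 × 0.834 × 0.788 = 0.1275
σ²_T = Σσ²ᵢ + 2·Σσ_ij = 3.7035 + 2 × 1.5203 = 6.7441
α = (3/2)·(1 − 3.7035/6.7441) = 0.676

Cronbach's α = 0.676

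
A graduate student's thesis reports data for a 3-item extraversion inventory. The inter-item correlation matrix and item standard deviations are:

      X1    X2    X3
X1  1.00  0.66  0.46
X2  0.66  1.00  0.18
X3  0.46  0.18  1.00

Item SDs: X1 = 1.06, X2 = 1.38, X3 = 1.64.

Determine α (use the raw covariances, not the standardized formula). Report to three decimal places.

α = 0.648

Σσ²ᵢ = 1.06² + 1.38² + 1.64² = 5.7176
Covariances σ_ij = r_ij · s_i · s_j:
  σ(X1,X2) = 0.66 × 1.06 × 1.38 = 0.9654
  σ(X1,X3) = 0.46 × 1.06 × 1.64 = 0.7997
  σ(X2,X3) = 0.18 × 1.38 × 1.64 = 0.4074
σ²_T = Σσ²ᵢ + 2·Σσ_ij = 5.7176 + 2 × 2.1725 = 10.0626
α = (3/2)·(1 − 5.7176/10.0626) = 0.648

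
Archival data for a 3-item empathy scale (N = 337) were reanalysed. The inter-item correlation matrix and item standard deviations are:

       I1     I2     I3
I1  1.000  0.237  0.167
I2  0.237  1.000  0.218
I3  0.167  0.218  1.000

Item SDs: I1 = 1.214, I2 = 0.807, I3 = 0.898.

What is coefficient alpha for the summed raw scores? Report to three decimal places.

α = 0.421

Σσ²ᵢ = 1.214² + 0.807² + 0.898² = 2.9314
Covariances σ_ij = r_ij · s_i · s_j:
  σ(I1,I2) = 0.237 × 1.214 × 0.807 = 0.2322
  σ(I1,I3) = 0.167 × 1.214 × 0.898 = 0.1821
  σ(I2,I3) = 0.218 × 0.807 × 0.898 = 0.1580
σ²_T = Σσ²ᵢ + 2·Σσ_ij = 2.9314 + 2 × 0.5723 = 4.0760
α = (3/2)·(1 − 2.9314/4.0760) = 0.421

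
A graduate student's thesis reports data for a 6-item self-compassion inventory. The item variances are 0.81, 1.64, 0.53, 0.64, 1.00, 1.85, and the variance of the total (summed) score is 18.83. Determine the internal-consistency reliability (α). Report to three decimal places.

α = 0.788

ΣVar(i) = 0.81 + 1.64 + 0.53 + 0.64 + 1.00 + 1.85 = 6.47
α = (k/(k−1))·(1 − ΣVar(i)/Var(T)) = (6/5)·(1 − 6.47/18.83) = 0.788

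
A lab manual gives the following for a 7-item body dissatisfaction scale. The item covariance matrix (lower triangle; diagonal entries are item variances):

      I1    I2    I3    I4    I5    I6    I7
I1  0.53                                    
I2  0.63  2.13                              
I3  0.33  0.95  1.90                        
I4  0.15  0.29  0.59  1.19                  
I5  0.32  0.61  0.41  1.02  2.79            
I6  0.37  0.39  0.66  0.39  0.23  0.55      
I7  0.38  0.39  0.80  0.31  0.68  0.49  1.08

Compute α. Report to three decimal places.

ΣVar(i) = 0.53 + 2.13 + 1.90 + 1.19 + 2.79 + 0.55 + 1.08 = 10.17
Sum of off-diagonal covariances = 10.39
σ²_T = 10.17 + 2 × 10.39 = 30.95
α = (k/(k−1))·(1 − ΣVar(i)/σ²_T) = (7/6)·(1 − 10.17/30.95) = 0.783

α = 0.783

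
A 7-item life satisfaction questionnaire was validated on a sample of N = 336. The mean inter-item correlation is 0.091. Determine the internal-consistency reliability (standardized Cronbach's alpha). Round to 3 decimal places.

α = 0.412

Standardized α = k·r̄ / (1 + (k−1)·r̄) = 7 × 0.091 / (1 + 6 × 0.091)
  = 0.6370 / 1.5460 = 0.412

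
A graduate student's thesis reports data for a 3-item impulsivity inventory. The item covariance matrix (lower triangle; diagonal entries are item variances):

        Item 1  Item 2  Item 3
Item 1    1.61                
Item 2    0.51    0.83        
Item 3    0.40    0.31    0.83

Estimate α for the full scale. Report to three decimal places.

Σσᵢ² = 1.61 + 0.83 + 0.83 = 3.27
Σ_{i<j} σ_ij = 1.22
σ²_T = 3.27 + 2 × 1.22 = 5.71
α = (k/(k−1))·(1 − Σσᵢ²/σ²_T) = (3/2)·(1 − 3.27/5.71) = 0.641

α = 0.641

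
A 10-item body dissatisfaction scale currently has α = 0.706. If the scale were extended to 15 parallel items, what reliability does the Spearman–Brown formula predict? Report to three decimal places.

predicted reliability = 0.783

Length factor m = 15/10 = 1.5000
α' = m·α / (1 + (m−1)·α)
   = 15/10 × 0.706 / (1 + (15/10 − 1) × 0.706)
   = 1.0590 / 1.3530 = 0.783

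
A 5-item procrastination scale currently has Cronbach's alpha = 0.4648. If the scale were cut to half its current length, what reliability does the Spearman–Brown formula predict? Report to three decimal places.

Length factor m = 1/2
α' = m·α / (1 − (1−m)·α)
   = 1/2 × 0.4648 / (1 − (1 − 1/2) × 0.4648)
   = 0.2324 / 0.7676 = 0.303

predicted reliability = 0.303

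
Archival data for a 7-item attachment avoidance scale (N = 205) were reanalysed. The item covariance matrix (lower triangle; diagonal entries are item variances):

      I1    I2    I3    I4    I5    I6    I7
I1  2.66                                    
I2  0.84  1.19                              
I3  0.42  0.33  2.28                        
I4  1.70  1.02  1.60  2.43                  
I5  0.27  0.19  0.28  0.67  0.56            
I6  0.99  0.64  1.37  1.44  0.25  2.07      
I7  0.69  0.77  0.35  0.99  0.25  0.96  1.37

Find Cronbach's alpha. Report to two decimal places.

Σσ²ᵢ = 2.66 + 1.19 + 2.28 + 2.43 + 0.56 + 2.07 + 1.37 = 12.56
Sum of off-diagonal covariances = 16.02
Var(T) = 12.56 + 2 × 16.02 = 44.60
α = (k/(k−1))·(1 − Σσ²ᵢ/Var(T)) = (7/6)·(1 − 12.56/44.60) = 0.84

Cronbach's alpha = 0.84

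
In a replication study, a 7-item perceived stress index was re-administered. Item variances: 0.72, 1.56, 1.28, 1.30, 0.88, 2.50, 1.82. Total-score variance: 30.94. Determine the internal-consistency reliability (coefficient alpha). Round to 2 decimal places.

ΣVar(i) = 0.72 + 1.56 + 1.28 + 1.30 + 0.88 + 2.50 + 1.82 = 10.06
α = (k/(k−1))·(1 − ΣVar(i)/total variance) = (7/6)·(1 − 10.06/30.94) = 0.79

α = 0.79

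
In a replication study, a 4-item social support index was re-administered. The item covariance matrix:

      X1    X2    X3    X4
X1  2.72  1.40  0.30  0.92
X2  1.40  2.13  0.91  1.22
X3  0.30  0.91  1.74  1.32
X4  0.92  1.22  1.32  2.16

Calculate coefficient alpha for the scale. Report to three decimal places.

Σσᵢ² = 2.72 + 2.13 + 1.74 + 2.16 = 8.75
Sum of the distinct covariances = 6.07
σ²_total = 8.75 + 2 × 6.07 = 20.89
α = (k/(k−1))·(1 − Σσᵢ²/σ²_total) = (4/3)·(1 − 8.75/20.89) = 0.775

α = 0.775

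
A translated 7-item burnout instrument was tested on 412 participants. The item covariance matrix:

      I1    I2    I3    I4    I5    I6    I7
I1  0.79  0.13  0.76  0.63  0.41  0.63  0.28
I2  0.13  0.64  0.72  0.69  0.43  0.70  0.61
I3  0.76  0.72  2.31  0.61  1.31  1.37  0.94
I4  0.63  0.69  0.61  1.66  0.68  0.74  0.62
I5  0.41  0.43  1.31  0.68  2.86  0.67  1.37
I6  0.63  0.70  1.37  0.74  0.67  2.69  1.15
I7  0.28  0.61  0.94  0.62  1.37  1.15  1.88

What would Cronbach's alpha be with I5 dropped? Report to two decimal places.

Cronbach's alpha = 0.82

Remaining items: I1, I2, I3, I4, I6, I7 (k = 6).
ΣVar(i) = 0.79 + 0.64 + 2.31 + 1.66 + 2.69 + 1.88 = 9.97
total variance = 9.97 + 2 × 10.58 = 31.13
α (item deleted) = (6/5)·(1 − 9.97/31.13) = 0.82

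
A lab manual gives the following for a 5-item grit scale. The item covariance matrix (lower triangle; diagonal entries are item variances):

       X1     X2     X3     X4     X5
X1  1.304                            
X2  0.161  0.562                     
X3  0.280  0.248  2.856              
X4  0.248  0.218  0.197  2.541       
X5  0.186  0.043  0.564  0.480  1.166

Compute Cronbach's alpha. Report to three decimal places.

α = 0.480

ΣVar(i) = 1.304 + 0.562 + 2.856 + 2.541 + 1.166 = 8.429
Sum of the distinct covariances = 2.625
σ²_T = 8.429 + 2 × 2.625 = 13.679
α = (k/(k−1))·(1 − ΣVar(i)/σ²_T) = (5/4)·(1 − 8.429/13.679) = 0.480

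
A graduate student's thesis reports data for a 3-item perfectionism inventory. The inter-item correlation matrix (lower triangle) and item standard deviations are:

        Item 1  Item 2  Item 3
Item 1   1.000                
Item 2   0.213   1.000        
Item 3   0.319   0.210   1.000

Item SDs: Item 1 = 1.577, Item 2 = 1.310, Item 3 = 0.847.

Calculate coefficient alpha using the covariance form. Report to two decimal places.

α = 0.46

Σσ²ᵢ = 1.577² + 1.310² + 0.847² = 4.9204
Covariances σ_ij = r_ij · s_i · s_j:
  σ(Item 1,Item 2) = 0.213 × 1.577 × 1.310 = 0.4400
  σ(Item 1,Item 3) = 0.319 × 1.577 × 0.847 = 0.4261
  σ(Item 2,Item 3) = 0.210 × 1.310 × 0.847 = 0.2330
σ²_T = Σσ²ᵢ + 2·Σσ_ij = 4.9204 + 2 × 1.0991 = 7.1186
α = (3/2)·(1 − 4.9204/7.1186) = 0.46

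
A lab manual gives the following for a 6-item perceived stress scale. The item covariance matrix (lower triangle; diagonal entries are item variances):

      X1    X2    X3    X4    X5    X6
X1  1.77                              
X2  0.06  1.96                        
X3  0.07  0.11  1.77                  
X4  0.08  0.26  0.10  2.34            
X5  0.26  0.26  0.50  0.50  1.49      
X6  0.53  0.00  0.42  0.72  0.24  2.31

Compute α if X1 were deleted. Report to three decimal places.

α = 0.483

Remaining items: X2, X3, X4, X5, X6 (k = 5).
Σσ²ᵢ = 1.96 + 1.77 + 2.34 + 1.49 + 2.31 = 9.87
σ²_T = 9.87 + 2 × 3.11 = 16.09
α (item deleted) = (5/4)·(1 − 9.87/16.09) = 0.483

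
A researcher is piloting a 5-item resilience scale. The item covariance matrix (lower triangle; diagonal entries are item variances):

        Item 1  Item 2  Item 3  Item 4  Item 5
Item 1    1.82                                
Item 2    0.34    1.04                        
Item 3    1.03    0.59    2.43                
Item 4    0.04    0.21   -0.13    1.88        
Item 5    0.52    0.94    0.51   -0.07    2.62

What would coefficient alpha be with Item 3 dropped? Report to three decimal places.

Remaining items: Item 1, Item 2, Item 4, Item 5 (k = 4).
Σσ²ᵢ = 1.82 + 1.04 + 1.88 + 2.62 = 7.36
Var(T) = 7.36 + 2 × 1.98 = 11.32
α (item deleted) = (4/3)·(1 − 7.36/11.32) = 0.466

α = 0.466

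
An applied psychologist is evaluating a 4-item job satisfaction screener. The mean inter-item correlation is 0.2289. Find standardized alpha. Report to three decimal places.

Standardized α = k·r̄ / (1 + (k−1)·r̄) = 4 × 0.2289 / (1 + 3 × 0.2289)
  = 0.9156 / 1.6867 = 0.543

α = 0.543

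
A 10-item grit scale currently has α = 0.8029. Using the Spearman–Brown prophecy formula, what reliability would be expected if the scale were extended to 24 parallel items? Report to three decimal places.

Length factor m = 24/10 = 2.4000
α' = m·α / (1 + (m−1)·α)
   = 24/10 × 0.8029 / (1 + (24/10 − 1) × 0.8029)
   = 1.9270 / 2.1241 = 0.907

predicted reliability = 0.907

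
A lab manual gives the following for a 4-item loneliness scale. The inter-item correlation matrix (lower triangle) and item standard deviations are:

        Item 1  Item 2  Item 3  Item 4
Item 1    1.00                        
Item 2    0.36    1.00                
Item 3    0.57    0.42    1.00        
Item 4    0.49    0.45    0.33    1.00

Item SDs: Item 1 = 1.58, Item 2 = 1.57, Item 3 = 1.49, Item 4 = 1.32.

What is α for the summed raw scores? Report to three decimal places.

Σσ²ᵢ = 1.58² + 1.57² + 1.49² + 1.32² = 8.9238
Covariances σ_ij = r_ij · s_i · s_j:
  σ(Item 1,Item 2) = 0.36 × 1.58 × 1.57 = 0.8930
  σ(Item 1,Item 3) = 0.57 × 1.58 × 1.49 = 1.3419
  σ(Item 1,Item 4) = 0.49 × 1.58 × 1.32 = 1.0219
  σ(Item 2,Item 3) = 0.42 × 1.57 × 1.49 = 0.9825
  σ(Item 2,Item 4) = 0.45 × 1.57 × 1.32 = 0.9326
  σ(Item 3,Item 4) = 0.33 × 1.49 × 1.32 = 0.6490
σ²_T = Σσ²ᵢ + 2·Σσ_ij = 8.9238 + 2 × 5.8209 = 20.5656
α = (4/3)·(1 − 8.9238/20.5656) = 0.755

α = 0.755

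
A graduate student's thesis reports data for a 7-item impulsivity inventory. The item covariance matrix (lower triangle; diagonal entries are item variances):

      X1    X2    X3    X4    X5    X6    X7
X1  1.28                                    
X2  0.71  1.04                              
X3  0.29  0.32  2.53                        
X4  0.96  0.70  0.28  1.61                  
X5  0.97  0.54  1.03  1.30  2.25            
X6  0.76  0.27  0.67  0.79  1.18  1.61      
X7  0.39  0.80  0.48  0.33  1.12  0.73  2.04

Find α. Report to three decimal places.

sum of item variances = 1.28 + 1.04 + 2.53 + 1.61 + 2.25 + 1.61 + 2.04 = 12.36
Sum of the distinct covariances = 14.62
Var(T) = 12.36 + 2 × 14.62 = 41.60
α = (k/(k−1))·(1 − sum of item variances/Var(T)) = (7/6)·(1 − 12.36/41.60) = 0.820

α = 0.820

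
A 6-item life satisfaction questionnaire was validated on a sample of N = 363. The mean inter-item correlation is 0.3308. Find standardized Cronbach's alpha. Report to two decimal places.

standardized Cronbach's alpha = 0.75

Standardized α = k·r̄ / (1 + (k−1)·r̄) = 6 × 0.3308 / (1 + 5 × 0.3308)
  = 1.9848 / 2.6540 = 0.75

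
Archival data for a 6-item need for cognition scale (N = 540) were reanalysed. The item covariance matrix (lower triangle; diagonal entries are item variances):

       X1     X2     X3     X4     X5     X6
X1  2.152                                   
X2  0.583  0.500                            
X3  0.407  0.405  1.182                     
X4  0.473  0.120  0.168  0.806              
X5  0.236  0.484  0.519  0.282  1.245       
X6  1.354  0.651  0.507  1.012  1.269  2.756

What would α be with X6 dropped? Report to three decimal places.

Remaining items: X1, X2, X3, X4, X5 (k = 5).
sum of item variances = 2.152 + 0.500 + 1.182 + 0.806 + 1.245 = 5.885
total variance = 5.885 + 2 × 3.677 = 13.239
α (item deleted) = (5/4)·(1 − 5.885/13.239) = 0.694

α = 0.694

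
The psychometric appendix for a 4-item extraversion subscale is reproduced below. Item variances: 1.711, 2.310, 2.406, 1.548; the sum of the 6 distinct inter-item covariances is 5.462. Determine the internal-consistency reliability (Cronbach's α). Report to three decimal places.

Σσ²ᵢ = 1.711 + 2.310 + 2.406 + 1.548 = 7.975
Sum of distinct covariances = 5.462
total variance = Σσ²ᵢ + 2·Σcov = 7.975 + 2 × 5.462 = 18.899
α = (4/3)·(1 − 7.975/18.899) = 0.771

α = 0.771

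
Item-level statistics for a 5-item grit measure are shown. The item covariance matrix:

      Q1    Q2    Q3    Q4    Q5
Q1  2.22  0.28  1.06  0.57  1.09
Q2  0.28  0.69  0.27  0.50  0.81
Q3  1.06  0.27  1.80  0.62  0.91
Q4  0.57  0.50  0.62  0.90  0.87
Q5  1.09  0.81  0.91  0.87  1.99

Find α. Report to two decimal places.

ΣVar(i) = 2.22 + 0.69 + 1.80 + 0.90 + 1.99 = 7.60
Sum of the distinct covariances = 6.98
total variance = 7.60 + 2 × 6.98 = 21.56
α = (k/(k−1))·(1 − ΣVar(i)/total variance) = (5/4)·(1 − 7.60/21.56) = 0.81

α = 0.81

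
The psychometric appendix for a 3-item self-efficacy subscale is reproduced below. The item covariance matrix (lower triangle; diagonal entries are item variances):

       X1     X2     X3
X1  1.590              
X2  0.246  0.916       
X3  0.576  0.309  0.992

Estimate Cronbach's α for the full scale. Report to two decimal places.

α = 0.59

sum of item variances = 1.590 + 0.916 + 0.992 = 3.498
Sum of off-diagonal covariances = 1.131
σ²_T = 3.498 + 2 × 1.131 = 5.760
α = (k/(k−1))·(1 − sum of item variances/σ²_T) = (3/2)·(1 − 3.498/5.760) = 0.59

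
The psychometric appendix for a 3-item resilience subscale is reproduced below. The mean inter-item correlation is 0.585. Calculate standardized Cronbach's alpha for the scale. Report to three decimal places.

standardized Cronbach's alpha = 0.809

Standardized α = k·r̄ / (1 + (k−1)·r̄) = 3 × 0.585 / (1 + 2 × 0.585)
  = 1.7550 / 2.1700 = 0.809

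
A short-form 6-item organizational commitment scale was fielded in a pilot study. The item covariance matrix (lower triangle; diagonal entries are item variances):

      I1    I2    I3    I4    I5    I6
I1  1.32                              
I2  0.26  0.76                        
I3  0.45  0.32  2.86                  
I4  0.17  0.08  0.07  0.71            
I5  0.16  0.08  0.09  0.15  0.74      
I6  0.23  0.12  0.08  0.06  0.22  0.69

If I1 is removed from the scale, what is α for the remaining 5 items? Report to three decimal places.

Remaining items: I2, I3, I4, I5, I6 (k = 5).
Σσᵢ² = 0.76 + 2.86 + 0.71 + 0.74 + 0.69 = 5.76
Var(T) = 5.76 + 2 × 1.27 = 8.30
α (item deleted) = (5/4)·(1 − 5.76/8.30) = 0.383

α = 0.383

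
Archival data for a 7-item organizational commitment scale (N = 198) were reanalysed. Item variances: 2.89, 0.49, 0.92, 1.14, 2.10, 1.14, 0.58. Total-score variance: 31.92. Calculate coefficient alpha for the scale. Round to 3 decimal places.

coefficient alpha = 0.828

ΣVar(i) = 2.89 + 0.49 + 0.92 + 1.14 + 2.10 + 1.14 + 0.58 = 9.26
α = (k/(k−1))·(1 − ΣVar(i)/σ²_total) = (7/6)·(1 − 9.26/31.92) = 0.828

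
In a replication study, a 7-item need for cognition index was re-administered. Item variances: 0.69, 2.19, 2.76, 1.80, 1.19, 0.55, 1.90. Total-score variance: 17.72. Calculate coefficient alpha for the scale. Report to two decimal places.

Σσᵢ² = 0.69 + 2.19 + 2.76 + 1.80 + 1.19 + 0.55 + 1.90 = 11.08
α = (k/(k−1))·(1 − Σσᵢ²/Var(T)) = (7/6)·(1 − 11.08/17.72) = 0.44

coefficient alpha = 0.44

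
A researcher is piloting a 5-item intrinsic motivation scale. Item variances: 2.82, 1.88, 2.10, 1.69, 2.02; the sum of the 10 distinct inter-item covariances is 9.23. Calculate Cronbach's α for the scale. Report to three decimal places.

α = 0.797

Σσ²ᵢ = 2.82 + 1.88 + 2.10 + 1.69 + 2.02 = 10.51
Sum of distinct covariances = 9.23
σ²_T = Σσ²ᵢ + 2·Σcov = 10.51 + 2 × 9.23 = 28.97
α = (5/4)·(1 − 10.51/28.97) = 0.797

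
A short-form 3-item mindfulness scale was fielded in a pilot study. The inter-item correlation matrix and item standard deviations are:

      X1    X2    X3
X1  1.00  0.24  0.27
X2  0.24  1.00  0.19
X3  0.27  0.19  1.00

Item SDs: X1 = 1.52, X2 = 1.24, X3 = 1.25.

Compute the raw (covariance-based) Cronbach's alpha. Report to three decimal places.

Σσ²ᵢ = 1.52² + 1.24² + 1.25² = 5.4105
Covariances σ_ij = r_ij · s_i · s_j:
  σ(X1,X2) = 0.24 × 1.52 × 1.24 = 0.4524
  σ(X1,X3) = 0.27 × 1.52 × 1.25 = 0.5130
  σ(X2,X3) = 0.19 × 1.24 × 1.25 = 0.2945
σ²_T = Σσ²ᵢ + 2·Σσ_ij = 5.4105 + 2 × 1.2599 = 7.9303
α = (3/2)·(1 − 5.4105/7.9303) = 0.477

α = 0.477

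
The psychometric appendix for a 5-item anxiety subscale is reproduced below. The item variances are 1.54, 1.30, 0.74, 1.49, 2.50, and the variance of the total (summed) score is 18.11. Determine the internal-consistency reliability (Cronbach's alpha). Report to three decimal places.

ΣVar(i) = 1.54 + 1.30 + 0.74 + 1.49 + 2.50 = 7.57
α = (k/(k−1))·(1 − ΣVar(i)/Var(T)) = (5/4)·(1 − 7.57/18.11) = 0.727

Cronbach's alpha = 0.727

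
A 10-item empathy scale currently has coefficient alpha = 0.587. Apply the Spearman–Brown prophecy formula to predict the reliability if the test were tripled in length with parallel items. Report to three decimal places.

Length factor m = 3
α' = m·α / (1 + (m−1)·α)
   = 3 × 0.587 / (1 + (3 − 1) × 0.587)
   = 1.7610 / 2.1740 = 0.810

predicted reliability = 0.810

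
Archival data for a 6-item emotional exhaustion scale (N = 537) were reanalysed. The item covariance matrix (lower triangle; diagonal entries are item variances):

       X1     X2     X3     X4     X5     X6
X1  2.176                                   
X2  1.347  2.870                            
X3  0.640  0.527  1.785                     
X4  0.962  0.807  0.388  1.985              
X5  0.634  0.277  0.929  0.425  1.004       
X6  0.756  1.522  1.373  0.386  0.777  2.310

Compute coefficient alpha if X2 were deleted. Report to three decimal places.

α = 0.764

Remaining items: X1, X3, X4, X5, X6 (k = 5).
Σσ²ᵢ = 2.176 + 1.785 + 1.985 + 1.004 + 2.310 = 9.260
Var(T) = 9.260 + 2 × 7.270 = 23.800
α (item deleted) = (5/4)·(1 − 9.260/23.800) = 0.764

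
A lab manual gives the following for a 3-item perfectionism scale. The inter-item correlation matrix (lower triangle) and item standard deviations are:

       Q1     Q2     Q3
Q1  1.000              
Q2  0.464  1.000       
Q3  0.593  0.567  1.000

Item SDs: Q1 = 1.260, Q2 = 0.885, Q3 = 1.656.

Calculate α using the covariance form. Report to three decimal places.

Σσ²ᵢ = 1.260² + 0.885² + 1.656² = 5.1132
Covariances σ_ij = r_ij · s_i · s_j:
  σ(Q1,Q2) = 0.464 × 1.260 × 0.885 = 0.5174
  σ(Q1,Q3) = 0.593 × 1.260 × 1.656 = 1.2373
  σ(Q2,Q3) = 0.567 × 0.885 × 1.656 = 0.8310
σ²_T = Σσ²ᵢ + 2·Σσ_ij = 5.1132 + 2 × 2.5857 = 10.2846
α = (3/2)·(1 − 5.1132/10.2846) = 0.754

α = 0.754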